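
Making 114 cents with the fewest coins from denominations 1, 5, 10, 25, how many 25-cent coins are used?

Greedy: take as many of the largest coin as possible, then repeat with the remainder.
114 = 4×25 + 1×10 + 4×1
Count of 25: 4

4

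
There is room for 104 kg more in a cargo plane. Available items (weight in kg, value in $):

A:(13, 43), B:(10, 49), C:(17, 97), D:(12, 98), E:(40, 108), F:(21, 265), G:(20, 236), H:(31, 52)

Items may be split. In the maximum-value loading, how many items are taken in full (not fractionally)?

6

Order: F (265/21=12.62) > G (236/20=11.80) > D (98/12=8.17) > C (97/17=5.71) > B (49/10=4.90) > A (43/13=3.31) > E (108/40=2.70) > H (52/31=1.68)
Fill: take F (21 @ 265) → take G (20 @ 236) → take D (12 @ 98) → take C (17 @ 97) → take B (10 @ 49) → take A (13 @ 43) → take 11/40 of E → 29.70; 104/104 used.
6 item(s) taken whole; one partial (take 11/40 of E).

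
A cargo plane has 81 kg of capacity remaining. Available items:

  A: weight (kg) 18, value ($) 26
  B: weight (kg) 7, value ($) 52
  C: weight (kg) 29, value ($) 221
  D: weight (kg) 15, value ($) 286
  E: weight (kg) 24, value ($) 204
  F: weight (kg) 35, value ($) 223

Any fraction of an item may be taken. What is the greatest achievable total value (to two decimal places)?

Ratios (sorted): D 19.07, E 8.50, C 7.62, B 7.43, F 6.37, A 1.44
take D (15 @ 286); take E (24 @ 204); take C (29 @ 221); take B (7 @ 52); take 6/35 of F → 38.23. Capacity used 81/81.
Total value = 801.23

801.23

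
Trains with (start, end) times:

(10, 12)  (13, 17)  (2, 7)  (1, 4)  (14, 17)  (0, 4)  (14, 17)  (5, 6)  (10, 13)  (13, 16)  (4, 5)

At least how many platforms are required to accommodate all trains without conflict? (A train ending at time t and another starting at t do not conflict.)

starts: [0, 1, 2, 4, 5, 10, 10, 13, 13, 14, 14]
ends:   [4, 4, 5, 6, 7, 12, 13, 16, 17, 17, 17]
s0→1 s1→2 s2→3 e4→2 e4→1 s4→2 e5→1 s5→2 e6→1 e7→0 s10→1 s10→2 e12→1 e13→0 s13→1 s13→2 s14→3 s14→4  — peak 4.

4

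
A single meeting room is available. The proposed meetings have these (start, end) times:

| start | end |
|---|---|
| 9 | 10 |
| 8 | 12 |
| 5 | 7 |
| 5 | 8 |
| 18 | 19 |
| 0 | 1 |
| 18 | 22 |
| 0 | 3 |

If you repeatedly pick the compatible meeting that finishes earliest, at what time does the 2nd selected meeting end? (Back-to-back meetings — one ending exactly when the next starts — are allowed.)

Greedy by earliest finish: after sorting by end time, pick each interval compatible with the last pick.
Sorted by end: (0,1)  (0,3)  (5,7)  (5,8)  (9,10)  (8,12)  (18,19)  (18,22)
take (0,1); take (5,7); take (9,10); skip (8,12); take (18,19).
Selected: (0,1) (5,7) (9,10) (18,19)

7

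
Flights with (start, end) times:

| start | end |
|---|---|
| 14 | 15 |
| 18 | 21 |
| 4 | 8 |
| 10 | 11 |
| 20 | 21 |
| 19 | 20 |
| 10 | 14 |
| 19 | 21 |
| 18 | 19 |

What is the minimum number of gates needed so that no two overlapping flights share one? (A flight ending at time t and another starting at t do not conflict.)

The answer is the maximum number of intervals overlapping at any instant.
Events (time:±→running): 4:+→1 8:-→0 10:+→1 10:+→2 11:-→1 14:-→0 14:+→1 15:-→0 18:+→1 18:+→2 19:-→1 19:+→2 19:+→3 … peak 3.

3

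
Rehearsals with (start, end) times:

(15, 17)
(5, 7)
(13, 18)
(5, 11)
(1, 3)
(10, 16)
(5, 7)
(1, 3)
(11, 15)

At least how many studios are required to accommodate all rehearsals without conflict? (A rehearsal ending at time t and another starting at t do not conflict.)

3

The answer is the maximum number of intervals overlapping at any instant.
Events (time:±→running): 1:+→1 1:+→2 3:-→1 3:-→0 5:+→1 5:+→2 5:+→3 … peak 3.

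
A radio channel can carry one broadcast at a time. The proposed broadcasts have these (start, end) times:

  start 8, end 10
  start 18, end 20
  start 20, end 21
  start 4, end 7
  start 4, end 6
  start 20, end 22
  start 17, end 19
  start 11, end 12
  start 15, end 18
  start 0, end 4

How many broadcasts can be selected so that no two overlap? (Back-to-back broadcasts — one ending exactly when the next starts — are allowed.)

Sorted by end: (0,4)  (4,6)  (4,7)  (8,10)  (11,12)  (15,18)  (17,19)  (18,20)  (20,21)  (20,22)
take (0,4); take (4,6); take (8,10); take (11,12); take (15,18); take (18,20); take (20,21); skip (20,22).
Selected 7 broadcasts.

7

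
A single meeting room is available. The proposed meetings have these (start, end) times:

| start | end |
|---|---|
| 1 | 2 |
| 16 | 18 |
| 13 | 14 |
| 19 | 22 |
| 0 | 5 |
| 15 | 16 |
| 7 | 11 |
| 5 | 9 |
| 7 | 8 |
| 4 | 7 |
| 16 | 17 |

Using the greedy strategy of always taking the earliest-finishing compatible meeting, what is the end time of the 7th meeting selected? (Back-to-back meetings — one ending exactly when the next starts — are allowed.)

Order by finish time; keep every interval that doesn't clash with the previous kept one.
By end time: (1,2), (0,5), (4,7), (7,8), (5,9), (7,11), (13,14), (15,16), (16,17), (16,18), (19,22).
Pick (1,2); next start ≥ 2 → (4,7); next start ≥ 7 → (7,8); next start ≥ 8 → (13,14); next start ≥ 14 → (15,16); next start ≥ 16 → (16,17); next start ≥ 17 → (19,22).
Selected: (1,2) (4,7) (7,8) (13,14) (15,16) (16,17) (19,22)

22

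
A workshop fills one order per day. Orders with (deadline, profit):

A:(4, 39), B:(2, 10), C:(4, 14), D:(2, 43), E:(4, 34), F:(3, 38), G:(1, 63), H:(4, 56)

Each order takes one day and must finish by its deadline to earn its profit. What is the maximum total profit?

201

Sort by profit descending; place each in the latest free slot ≤ its deadline.
Profit order: G=63 H=56 D=43 A=39 F=38 E=34 C=14 B=10
Assign: G→slot 1, H→slot 4, D→slot 2, A→slot 3, F skipped, E skipped, C skipped, B skipped.
Slots: [1:G] [2:D] [3:A] [4:H]
Profit = 63 + 43 + 39 + 56 = 201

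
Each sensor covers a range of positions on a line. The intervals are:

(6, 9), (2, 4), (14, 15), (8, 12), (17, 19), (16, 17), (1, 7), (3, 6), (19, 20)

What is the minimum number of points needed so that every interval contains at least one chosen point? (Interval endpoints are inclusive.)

Sort by right endpoint; whenever an interval is uncovered, place a point at its right end.
Sorted: [2,4] [3,6] [1,7] [6,9] [8,12] [14,15] [16,17] [17,19] [19,20]
{[2,4],[3,6],[1,7]} hit by 4; {[6,9],[8,12]} hit by 9; {[14,15]} hit by 15; {[16,17],[17,19]} hit by 17; {[19,20]} hit by 20.
Points: 4, 9, 15, 17, 20 (5 total).

5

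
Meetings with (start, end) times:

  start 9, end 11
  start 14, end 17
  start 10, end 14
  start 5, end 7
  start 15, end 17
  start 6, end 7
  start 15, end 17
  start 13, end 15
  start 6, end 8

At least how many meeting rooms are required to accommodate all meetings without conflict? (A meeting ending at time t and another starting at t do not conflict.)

Count concurrent intervals with a sweep; the peak is the room count.
starts: [5, 6, 6, 9, 10, 13, 14, 15, 15]
ends:   [7, 7, 8, 11, 14, 15, 17, 17, 17]
s5→1 s6→2 s6→3  — peak 3.

3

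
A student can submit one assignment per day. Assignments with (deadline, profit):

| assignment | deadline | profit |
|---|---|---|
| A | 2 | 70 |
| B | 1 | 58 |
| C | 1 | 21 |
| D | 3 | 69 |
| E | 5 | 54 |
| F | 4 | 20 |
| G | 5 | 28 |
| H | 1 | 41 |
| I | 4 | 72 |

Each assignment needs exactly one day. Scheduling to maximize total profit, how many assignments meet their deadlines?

5

Profit order: I=72 A=70 D=69 B=58 E=54 H=41 G=28 C=21 F=20
Assign: I→slot 4, A→slot 2, D→slot 3, B→slot 1, E→slot 5, H skipped, G skipped, C skipped, F skipped.
Slots: [1:B] [2:A] [3:D] [4:I] [5:E]
5 of 9 scheduled.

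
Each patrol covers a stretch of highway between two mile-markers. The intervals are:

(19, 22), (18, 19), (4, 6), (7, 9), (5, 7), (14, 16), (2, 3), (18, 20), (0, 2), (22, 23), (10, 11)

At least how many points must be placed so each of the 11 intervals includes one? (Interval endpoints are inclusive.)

Sorted: [0,2] [2,3] [4,6] [5,7] [7,9] [10,11] [14,16] [18,19] [18,20] [19,22] [22,23]
{[0,2],[2,3]} hit by 2; {[4,6],[5,7]} hit by 6; {[7,9]} hit by 9; {[10,11]} hit by 11; {[14,16]} hit by 16; {[18,19],[18,20],[19,22]} hit by 19; {[22,23]} hit by 23.
Points: 2, 6, 9, 11, 16, 19, 23 (7 total).

7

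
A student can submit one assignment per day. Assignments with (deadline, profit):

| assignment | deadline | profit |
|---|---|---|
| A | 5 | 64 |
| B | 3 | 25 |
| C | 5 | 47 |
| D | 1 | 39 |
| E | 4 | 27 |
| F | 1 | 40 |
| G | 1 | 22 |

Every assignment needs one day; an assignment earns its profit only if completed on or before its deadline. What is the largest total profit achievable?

203

Sort by profit descending; place each in the latest free slot ≤ its deadline.
Profit order: A=64 C=47 F=40 D=39 E=27 B=25 G=22
Assign: A→slot 5, C→slot 4, F→slot 1, D skipped, E→slot 3, B→slot 2, G skipped.
Slots: [1:F] [2:B] [3:E] [4:C] [5:A]
Profit = 40 + 25 + 27 + 47 + 64 = 203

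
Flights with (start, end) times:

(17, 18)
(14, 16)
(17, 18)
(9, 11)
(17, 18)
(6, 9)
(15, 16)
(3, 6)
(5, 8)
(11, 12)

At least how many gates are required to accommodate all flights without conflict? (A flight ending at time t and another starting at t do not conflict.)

3

Events (time:±→running): 3:+→1 5:+→2 6:-→1 6:+→2 8:-→1 9:-→0 9:+→1 11:-→0 11:+→1 12:-→0 14:+→1 15:+→2 16:-→1 16:-→0 17:+→1 17:+→2 17:+→3 … peak 3.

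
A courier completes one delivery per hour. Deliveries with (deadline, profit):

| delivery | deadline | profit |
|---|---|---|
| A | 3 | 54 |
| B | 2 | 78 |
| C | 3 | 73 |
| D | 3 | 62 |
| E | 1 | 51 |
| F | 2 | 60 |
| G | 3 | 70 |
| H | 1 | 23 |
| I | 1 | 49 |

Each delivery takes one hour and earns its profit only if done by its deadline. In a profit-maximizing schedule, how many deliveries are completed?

Profit order: B=78 C=73 G=70 D=62 F=60 A=54 E=51 I=49 H=23
Assign: B→slot 2, C→slot 3, G→slot 1, D skipped, F skipped, A skipped, E skipped, I skipped, H skipped.
Slots: [1:G] [2:B] [3:C]
3 of 9 scheduled.

3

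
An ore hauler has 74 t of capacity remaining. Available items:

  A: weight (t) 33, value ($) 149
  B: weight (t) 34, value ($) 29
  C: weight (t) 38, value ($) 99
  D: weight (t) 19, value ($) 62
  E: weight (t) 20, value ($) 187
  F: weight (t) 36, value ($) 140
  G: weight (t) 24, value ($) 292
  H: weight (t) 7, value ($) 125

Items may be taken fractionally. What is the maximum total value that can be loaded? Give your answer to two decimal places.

Ratios (sorted): H 17.86, G 12.17, E 9.35, A 4.52, F 3.89, D 3.26, C 2.61, B 0.85
take H (7 @ 125); take G (24 @ 292); take E (20 @ 187); take 23/33 of A → 103.85. Capacity used 74/74.
Total value = 707.85

707.85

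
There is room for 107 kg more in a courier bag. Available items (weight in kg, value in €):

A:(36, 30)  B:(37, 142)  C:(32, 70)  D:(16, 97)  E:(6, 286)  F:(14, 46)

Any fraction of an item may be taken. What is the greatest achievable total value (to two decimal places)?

Greedy by value/weight ratio, highest first.
Order: E (286/6=47.67) > D (97/16=6.06) > B (142/37=3.84) > F (46/14=3.29) > C (70/32=2.19) > A (30/36=0.83)
Fill: take E (6 @ 286) → take D (16 @ 97) → take B (37 @ 142) → take F (14 @ 46) → take C (32 @ 70) → take 2/36 of A → 1.67; 107/107 used.
Total value = 642.67

642.67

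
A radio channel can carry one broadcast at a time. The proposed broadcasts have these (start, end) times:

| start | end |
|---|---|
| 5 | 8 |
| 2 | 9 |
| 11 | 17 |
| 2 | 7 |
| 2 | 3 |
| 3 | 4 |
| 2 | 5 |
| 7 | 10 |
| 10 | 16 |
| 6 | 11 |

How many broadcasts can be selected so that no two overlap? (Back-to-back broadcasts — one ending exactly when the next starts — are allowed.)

Greedy by earliest finish: after sorting by end time, pick each interval compatible with the last pick.
Sorted by end: (2,3)  (3,4)  (2,5)  (2,7)  (5,8)  (2,9)  (7,10)  (6,11)  (10,16)  (11,17)
take (2,3); take (3,4); skip (2,5); take (5,8); skip (6,11); take (10,16).
Selected 4 broadcasts.

4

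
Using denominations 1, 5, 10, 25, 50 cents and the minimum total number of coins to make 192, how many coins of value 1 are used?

2

Use the largest denomination that fits, subtract, and repeat.
192 = 3×50 + 1×25 + 1×10 + 1×5 + 2×1
Count of 1: 2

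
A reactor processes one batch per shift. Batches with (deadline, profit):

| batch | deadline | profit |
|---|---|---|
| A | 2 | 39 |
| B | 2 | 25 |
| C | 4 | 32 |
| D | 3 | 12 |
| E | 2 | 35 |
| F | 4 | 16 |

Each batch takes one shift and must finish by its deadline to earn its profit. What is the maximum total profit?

122

Take jobs in profit order; each goes to the latest open slot no later than its deadline.
By profit: A(d2,39), E(d2,35), C(d4,32), B(d2,25), F(d4,16), D(d3,12)
A→slot 2; E→slot 1; C→slot 4; B skipped; F→slot 3; D skipped.
Profit = 35 + 39 + 16 + 32 = 122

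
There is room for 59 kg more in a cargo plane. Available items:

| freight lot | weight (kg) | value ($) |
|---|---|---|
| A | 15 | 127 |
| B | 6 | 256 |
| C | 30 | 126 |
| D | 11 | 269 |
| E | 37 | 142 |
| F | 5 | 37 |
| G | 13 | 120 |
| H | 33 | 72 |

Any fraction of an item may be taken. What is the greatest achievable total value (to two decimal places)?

Sort by value per unit weight and fill in that order.
Order: B (256/6=42.67) > D (269/11=24.45) > G (120/13=9.23) > A (127/15=8.47) > F (37/5=7.40) > C (126/30=4.20) > E (142/37=3.84) > H (72/33=2.18)
Fill: take B (6 @ 256) → take D (11 @ 269) → take G (13 @ 120) → take A (15 @ 127) → take F (5 @ 37) → take 9/30 of C → 37.80; 59/59 used.
Total value = 846.80

846.80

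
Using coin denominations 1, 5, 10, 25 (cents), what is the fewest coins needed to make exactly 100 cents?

100 = 4×25
Total coins = 4 = 4

4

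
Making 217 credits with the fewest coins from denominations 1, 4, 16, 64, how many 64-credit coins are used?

Use the largest denomination that fits, subtract, and repeat.
217 − 3×64→25 − 1×16→9 − 2×4→1 − 1×1→0
Count of 64: 3

3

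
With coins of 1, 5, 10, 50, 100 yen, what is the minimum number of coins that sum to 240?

6

Use the largest denomination that fits, subtract, and repeat.
240 = 2×100 + 4×10
Total coins = 2 + 4 = 6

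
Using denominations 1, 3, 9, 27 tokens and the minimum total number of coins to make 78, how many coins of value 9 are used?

2

Greedy: take as many of the largest coin as possible, then repeat with the remainder.
78 − 2×27→24 − 2×9→6 − 2×3→0
Count of 9: 2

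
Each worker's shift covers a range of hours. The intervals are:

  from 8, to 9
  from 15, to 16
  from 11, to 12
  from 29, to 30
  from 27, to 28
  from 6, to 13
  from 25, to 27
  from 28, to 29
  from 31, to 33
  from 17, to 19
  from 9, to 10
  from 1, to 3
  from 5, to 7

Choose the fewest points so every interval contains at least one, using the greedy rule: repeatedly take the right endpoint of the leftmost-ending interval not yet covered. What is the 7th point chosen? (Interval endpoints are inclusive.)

Process intervals by earliest right end; each time one isn't hit yet, stab at its right endpoint.
By right end: [1,3]  [5,7]  [8,9]  [9,10]  [11,12]  [6,13]  [15,16]  [17,19]  [25,27]  [27,28]  [28,29]  [29,30]  [31,33]
[1,3] uncovered → point at 3; [5,7] uncovered → point at 7; [8,9] uncovered → point at 9; [11,12] uncovered → point at 12; [15,16] uncovered → point at 16; [17,19] uncovered → point at 19; [25,27] uncovered → point at 27; [28,29] uncovered → point at 29; [31,33] uncovered → point at 33.
Points: 3, 7, 9, 12, 16, 19, 27, 29, 33 (9 total).

27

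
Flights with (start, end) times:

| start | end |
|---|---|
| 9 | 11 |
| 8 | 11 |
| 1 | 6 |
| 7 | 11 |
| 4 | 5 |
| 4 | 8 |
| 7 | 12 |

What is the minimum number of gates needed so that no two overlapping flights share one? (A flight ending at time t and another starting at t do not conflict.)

4

starts: [1, 4, 4, 7, 7, 8, 9]
ends:   [5, 6, 8, 11, 11, 11, 12]
s1→1 s4→2 s4→3 e5→2 e6→1 s7→2 s7→3 e8→2 s8→3 s9→4  — peak 4.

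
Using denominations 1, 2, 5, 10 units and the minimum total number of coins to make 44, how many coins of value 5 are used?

Use the largest denomination that fits, subtract, and repeat.
44 − 4×10→4 − 2×2→0
Count of 5: 0

0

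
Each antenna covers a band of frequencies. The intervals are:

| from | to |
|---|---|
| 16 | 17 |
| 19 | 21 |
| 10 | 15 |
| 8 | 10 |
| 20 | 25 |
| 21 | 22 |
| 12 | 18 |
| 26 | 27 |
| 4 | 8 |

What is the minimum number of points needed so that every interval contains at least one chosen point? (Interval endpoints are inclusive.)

Sort by right endpoint; whenever an interval is uncovered, place a point at its right end.
Sorted: [4,8] [8,10] [10,15] [16,17] [12,18] [19,21] [21,22] [20,25] [26,27]
{[4,8],[8,10]} hit by 8; {[10,15]} hit by 15; {[16,17],[12,18]} hit by 17; {[19,21],[21,22],[20,25]} hit by 21; {[26,27]} hit by 27.
Points: 8, 15, 17, 21, 27 (5 total).

5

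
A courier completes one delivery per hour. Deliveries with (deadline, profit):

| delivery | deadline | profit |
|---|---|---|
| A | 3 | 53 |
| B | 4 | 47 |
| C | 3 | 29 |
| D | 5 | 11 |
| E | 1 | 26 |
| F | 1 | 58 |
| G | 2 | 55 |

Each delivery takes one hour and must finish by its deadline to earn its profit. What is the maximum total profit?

Profit order: F=58 G=55 A=53 B=47 C=29 E=26 D=11
Assign: F→slot 1, G→slot 2, A→slot 3, B→slot 4, C skipped, E skipped, D→slot 5.
Slots: [1:F] [2:G] [3:A] [4:B] [5:D]
Profit = 58 + 55 + 53 + 47 + 11 = 224

224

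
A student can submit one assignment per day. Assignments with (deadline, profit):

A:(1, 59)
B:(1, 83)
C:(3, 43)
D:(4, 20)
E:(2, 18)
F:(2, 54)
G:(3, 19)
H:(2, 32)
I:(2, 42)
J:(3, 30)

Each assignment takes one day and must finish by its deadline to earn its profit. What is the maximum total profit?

200

Sort by profit descending; place each in the latest free slot ≤ its deadline.
By profit: B(d1,83), A(d1,59), F(d2,54), C(d3,43), I(d2,42), H(d2,32), J(d3,30), D(d4,20), G(d3,19), E(d2,18)
B→slot 1; A skipped; F→slot 2; C→slot 3; I skipped; H skipped; J skipped; D→slot 4; G skipped; E skipped.
Profit = 83 + 54 + 43 + 20 = 200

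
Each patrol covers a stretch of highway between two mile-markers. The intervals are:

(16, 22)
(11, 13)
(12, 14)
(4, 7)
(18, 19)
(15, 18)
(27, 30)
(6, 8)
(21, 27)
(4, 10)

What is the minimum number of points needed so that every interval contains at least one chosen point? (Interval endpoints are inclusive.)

Sort by right endpoint; whenever an interval is uncovered, place a point at its right end.
Sorted: [4,7] [6,8] [4,10] [11,13] [12,14] [15,18] [18,19] [16,22] [21,27] [27,30]
{[4,7],[6,8],[4,10]} hit by 7; {[11,13],[12,14]} hit by 13; {[15,18],[18,19],[16,22]} hit by 18; {[21,27],[27,30]} hit by 27.
Points: 7, 13, 18, 27 (4 total).

4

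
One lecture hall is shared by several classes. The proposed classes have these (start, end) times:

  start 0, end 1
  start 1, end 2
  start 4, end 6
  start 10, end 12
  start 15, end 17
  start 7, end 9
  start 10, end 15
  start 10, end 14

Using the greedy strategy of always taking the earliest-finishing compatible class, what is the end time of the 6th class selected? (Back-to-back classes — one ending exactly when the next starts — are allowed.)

17

Sorted by end: (0,1)  (1,2)  (4,6)  (7,9)  (10,12)  (10,14)  (10,15)  (15,17)
take (0,1); take (1,2); take (4,6); take (7,9); take (10,12); skip (10,14); skip (10,15); take (15,17).
Selected: (0,1) (1,2) (4,6) (7,9) (10,12) (15,17)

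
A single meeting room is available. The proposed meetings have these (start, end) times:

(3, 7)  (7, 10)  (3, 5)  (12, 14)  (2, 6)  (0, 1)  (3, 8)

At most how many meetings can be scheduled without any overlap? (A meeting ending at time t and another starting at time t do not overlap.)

4

Greedy by earliest finish: after sorting by end time, pick each interval compatible with the last pick.
By end time: (0,1), (3,5), (2,6), (3,7), (3,8), (7,10), (12,14).
Pick (0,1); next start ≥ 1 → (3,5); next start ≥ 5 → (7,10); next start ≥ 10 → (12,14).
Selected 4 meetings.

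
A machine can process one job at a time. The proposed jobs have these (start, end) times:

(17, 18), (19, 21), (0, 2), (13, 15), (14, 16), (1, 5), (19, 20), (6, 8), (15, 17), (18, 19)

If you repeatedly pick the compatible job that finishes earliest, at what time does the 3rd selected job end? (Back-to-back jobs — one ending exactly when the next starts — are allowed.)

15

By end time: (0,2), (1,5), (6,8), (13,15), (14,16), (15,17), (17,18), (18,19), (19,20), (19,21).
Pick (0,2); next start ≥ 2 → (6,8); next start ≥ 8 → (13,15); next start ≥ 15 → (15,17); next start ≥ 17 → (17,18); next start ≥ 18 → (18,19); next start ≥ 19 → (19,20).
Selected: (0,2) (6,8) (13,15) (15,17) (17,18) (18,19) (19,20)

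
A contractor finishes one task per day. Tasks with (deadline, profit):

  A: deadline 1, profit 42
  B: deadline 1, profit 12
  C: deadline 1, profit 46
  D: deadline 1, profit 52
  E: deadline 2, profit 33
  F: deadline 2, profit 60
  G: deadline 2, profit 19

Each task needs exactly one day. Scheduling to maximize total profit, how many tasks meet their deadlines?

Take jobs in profit order; each goes to the latest open slot no later than its deadline.
By profit: F(d2,60), D(d1,52), C(d1,46), A(d1,42), E(d2,33), G(d2,19), B(d1,12)
F→slot 2; D→slot 1; C skipped; A skipped; E skipped; G skipped; B skipped.
2 of 7 scheduled.

2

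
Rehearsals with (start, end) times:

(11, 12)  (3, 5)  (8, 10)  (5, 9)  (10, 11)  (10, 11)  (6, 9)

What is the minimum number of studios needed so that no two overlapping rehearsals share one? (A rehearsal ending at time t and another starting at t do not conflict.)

3

The answer is the maximum number of intervals overlapping at any instant.
Events (time:±→running): 3:+→1 5:-→0 5:+→1 6:+→2 8:+→3 … peak 3.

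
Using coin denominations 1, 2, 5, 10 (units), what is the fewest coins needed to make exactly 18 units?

4

Greedy: take as many of the largest coin as possible, then repeat with the remainder.
18 = 1×10 + 1×5 + 1×2 + 1×1
Total coins = 1 + 1 + 1 + 1 = 4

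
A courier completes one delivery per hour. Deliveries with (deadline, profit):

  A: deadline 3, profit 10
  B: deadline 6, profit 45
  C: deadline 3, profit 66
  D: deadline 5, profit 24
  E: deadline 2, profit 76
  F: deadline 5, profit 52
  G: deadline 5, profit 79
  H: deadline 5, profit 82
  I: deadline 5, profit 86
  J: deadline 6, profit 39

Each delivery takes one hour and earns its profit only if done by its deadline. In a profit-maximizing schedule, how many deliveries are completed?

Profit order: I=86 H=82 G=79 E=76 C=66 F=52 B=45 J=39 D=24 A=10
Assign: I→slot 5, H→slot 4, G→slot 3, E→slot 2, C→slot 1, F skipped, B→slot 6, J skipped, D skipped, A skipped.
Slots: [1:C] [2:E] [3:G] [4:H] [5:I] [6:B]
6 of 10 scheduled.

6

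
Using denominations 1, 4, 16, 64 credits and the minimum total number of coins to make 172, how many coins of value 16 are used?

172 = 2×64 + 2×16 + 3×4
Count of 16: 2

2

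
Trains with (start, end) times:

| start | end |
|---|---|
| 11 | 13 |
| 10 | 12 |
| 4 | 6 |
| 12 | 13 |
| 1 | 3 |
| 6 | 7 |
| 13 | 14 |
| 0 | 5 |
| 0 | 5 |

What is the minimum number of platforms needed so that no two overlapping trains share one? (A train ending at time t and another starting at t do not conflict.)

3

starts: [0, 0, 1, 4, 6, 10, 11, 12, 13]
ends:   [3, 5, 5, 6, 7, 12, 13, 13, 14]
s0→1 s0→2 s1→3  — peak 3.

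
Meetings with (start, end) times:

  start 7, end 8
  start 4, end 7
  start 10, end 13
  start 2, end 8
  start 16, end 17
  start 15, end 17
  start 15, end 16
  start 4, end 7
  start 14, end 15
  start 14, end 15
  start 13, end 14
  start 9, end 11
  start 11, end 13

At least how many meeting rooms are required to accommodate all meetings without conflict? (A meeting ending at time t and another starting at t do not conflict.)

3

starts: [2, 4, 4, 7, 9, 10, 11, 13, 14, 14, 15, 15, 16]
ends:   [7, 7, 8, 8, 11, 13, 13, 14, 15, 15, 16, 17, 17]
s2→1 s4→2 s4→3  — peak 3.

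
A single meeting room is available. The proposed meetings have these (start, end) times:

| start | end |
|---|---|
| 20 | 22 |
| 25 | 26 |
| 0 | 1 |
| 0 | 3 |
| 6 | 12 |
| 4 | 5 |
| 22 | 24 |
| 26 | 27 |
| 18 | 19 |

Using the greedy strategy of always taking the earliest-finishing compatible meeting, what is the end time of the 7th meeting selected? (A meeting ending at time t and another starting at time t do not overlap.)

Sorted by end: (0,1)  (0,3)  (4,5)  (6,12)  (18,19)  (20,22)  (22,24)  (25,26)  (26,27)
take (0,1); skip (0,3); take (4,5); take (6,12); take (18,19); take (20,22); take (22,24); take (25,26); take (26,27).
Selected: (0,1) (4,5) (6,12) (18,19) (20,22) (22,24) (25,26) (26,27)

26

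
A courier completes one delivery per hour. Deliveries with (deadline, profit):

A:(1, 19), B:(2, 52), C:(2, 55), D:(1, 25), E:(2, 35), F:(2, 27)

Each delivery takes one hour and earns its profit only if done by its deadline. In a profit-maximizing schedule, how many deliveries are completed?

By profit: C(d2,55), B(d2,52), E(d2,35), F(d2,27), D(d1,25), A(d1,19)
C→slot 2; B→slot 1; E skipped; F skipped; D skipped; A skipped.
2 of 6 scheduled.

2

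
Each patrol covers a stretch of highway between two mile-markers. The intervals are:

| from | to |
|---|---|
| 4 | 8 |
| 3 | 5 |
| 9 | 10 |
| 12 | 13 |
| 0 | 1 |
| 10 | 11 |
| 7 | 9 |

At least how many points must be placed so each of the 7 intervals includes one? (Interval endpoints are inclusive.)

Process intervals by earliest right end; each time one isn't hit yet, stab at its right endpoint.
Sorted: [0,1] [3,5] [4,8] [7,9] [9,10] [10,11] [12,13]
{[0,1]} hit by 1; {[3,5],[4,8]} hit by 5; {[7,9],[9,10]} hit by 9; {[10,11]} hit by 11; {[12,13]} hit by 13.
Points: 1, 5, 9, 11, 13 (5 total).

5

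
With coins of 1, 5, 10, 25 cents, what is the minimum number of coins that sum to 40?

3

Use the largest denomination that fits, subtract, and repeat.
40 − 1×25→15 − 1×10→5 − 1×5→0
Total coins = 1 + 1 + 1 = 3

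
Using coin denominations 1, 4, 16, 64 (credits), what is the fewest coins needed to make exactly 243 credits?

Greedy: take as many of the largest coin as possible, then repeat with the remainder.
243 − 3×64→51 − 3×16→3 − 3×1→0
Total coins = 3 + 3 + 3 = 9

9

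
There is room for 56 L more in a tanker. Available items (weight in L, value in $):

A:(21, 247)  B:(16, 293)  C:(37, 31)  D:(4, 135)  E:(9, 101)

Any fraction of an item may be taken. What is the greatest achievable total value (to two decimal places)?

Order: D (135/4=33.75) > B (293/16=18.31) > A (247/21=11.76) > E (101/9=11.22) > C (31/37=0.84)
Fill: take D (4 @ 135) → take B (16 @ 293) → take A (21 @ 247) → take E (9 @ 101) → take 6/37 of C → 5.03; 56/56 used.
Total value = 781.03

781.03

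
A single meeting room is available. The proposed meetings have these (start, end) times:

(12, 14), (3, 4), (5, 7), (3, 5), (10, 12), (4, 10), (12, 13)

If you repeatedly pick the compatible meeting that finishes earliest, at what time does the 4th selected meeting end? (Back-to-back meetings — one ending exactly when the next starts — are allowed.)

Sorted by end: (3,4)  (3,5)  (5,7)  (4,10)  (10,12)  (12,13)  (12,14)
take (3,4); take (5,7); take (10,12); take (12,13).
Selected: (3,4) (5,7) (10,12) (12,13)

13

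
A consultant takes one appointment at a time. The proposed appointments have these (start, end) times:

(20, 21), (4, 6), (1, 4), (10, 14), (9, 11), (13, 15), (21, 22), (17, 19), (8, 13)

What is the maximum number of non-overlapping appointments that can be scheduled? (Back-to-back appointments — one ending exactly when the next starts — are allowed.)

7

Sort by end time and greedily take each interval whose start is ≥ the last chosen end.
By end time: (1,4), (4,6), (9,11), (8,13), (10,14), (13,15), (17,19), (20,21), (21,22).
Pick (1,4); next start ≥ 4 → (4,6); next start ≥ 6 → (9,11); next start ≥ 11 → (13,15); next start ≥ 15 → (17,19); next start ≥ 19 → (20,21); next start ≥ 21 → (21,22).
Selected 7 appointments.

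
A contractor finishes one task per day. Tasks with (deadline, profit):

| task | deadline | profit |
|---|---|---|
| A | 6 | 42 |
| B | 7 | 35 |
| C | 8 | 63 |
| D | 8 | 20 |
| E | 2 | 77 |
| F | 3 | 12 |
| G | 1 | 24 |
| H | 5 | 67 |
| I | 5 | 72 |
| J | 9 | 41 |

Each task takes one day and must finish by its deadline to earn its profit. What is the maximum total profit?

By profit: E(d2,77), I(d5,72), H(d5,67), C(d8,63), A(d6,42), J(d9,41), B(d7,35), G(d1,24), D(d8,20), F(d3,12)
E→slot 2; I→slot 5; H→slot 4; C→slot 8; A→slot 6; J→slot 9; B→slot 7; G→slot 1; D→slot 3; F skipped.
Profit = 24 + 77 + 20 + 67 + 72 + 42 + 35 + 63 + 41 = 441

441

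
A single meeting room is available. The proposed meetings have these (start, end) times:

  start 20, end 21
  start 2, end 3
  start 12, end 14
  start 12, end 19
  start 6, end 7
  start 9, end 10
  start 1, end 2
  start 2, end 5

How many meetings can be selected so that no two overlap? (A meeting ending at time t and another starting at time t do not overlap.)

Sort by end time and greedily take each interval whose start is ≥ the last chosen end.
Sorted by end: (1,2)  (2,3)  (2,5)  (6,7)  (9,10)  (12,14)  (12,19)  (20,21)
take (1,2); take (2,3); skip (2,5); take (6,7); take (9,10); take (12,14); take (20,21).
Selected 6 meetings.

6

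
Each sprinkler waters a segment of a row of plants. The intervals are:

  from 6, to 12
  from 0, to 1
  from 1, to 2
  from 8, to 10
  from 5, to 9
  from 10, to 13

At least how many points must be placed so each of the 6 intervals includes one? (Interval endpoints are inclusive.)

3

By right end: [0,1]  [1,2]  [5,9]  [8,10]  [6,12]  [10,13]
[0,1] uncovered → point at 1; [5,9] uncovered → point at 9; [10,13] uncovered → point at 13.
Points: 1, 9, 13 (3 total).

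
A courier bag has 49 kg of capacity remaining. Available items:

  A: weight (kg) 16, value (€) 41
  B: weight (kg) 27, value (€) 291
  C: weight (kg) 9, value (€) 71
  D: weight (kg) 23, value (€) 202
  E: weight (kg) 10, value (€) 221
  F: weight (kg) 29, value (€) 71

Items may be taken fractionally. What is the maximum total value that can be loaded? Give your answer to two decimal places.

Ratios (sorted): E 22.10, B 10.78, D 8.78, C 7.89, A 2.56, F 2.45
take E (10 @ 221); take B (27 @ 291); take 12/23 of D → 105.39. Capacity used 49/49.
Total value = 617.39

617.39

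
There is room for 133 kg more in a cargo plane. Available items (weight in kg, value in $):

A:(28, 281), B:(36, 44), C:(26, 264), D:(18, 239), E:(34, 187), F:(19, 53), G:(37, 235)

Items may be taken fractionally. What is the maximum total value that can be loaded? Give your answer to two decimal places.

Order: D (239/18=13.28) > C (264/26=10.15) > A (281/28=10.04) > G (235/37=6.35) > E (187/34=5.50) > F (53/19=2.79) > B (44/36=1.22)
Fill: take D (18 @ 239) → take C (26 @ 264) → take A (28 @ 281) → take G (37 @ 235) → take 24/34 of E → 132.00; 133/133 used.
Total value = 1151.00

1151.00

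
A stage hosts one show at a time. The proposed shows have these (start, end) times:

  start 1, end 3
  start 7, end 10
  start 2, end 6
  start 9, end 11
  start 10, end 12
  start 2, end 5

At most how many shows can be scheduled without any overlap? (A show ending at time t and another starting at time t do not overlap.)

Sort by end time and greedily take each interval whose start is ≥ the last chosen end.
Sorted by end: (1,3)  (2,5)  (2,6)  (7,10)  (9,11)  (10,12)
take (1,3); skip (2,5); take (7,10); skip (9,11); take (10,12).
Selected 3 shows.

3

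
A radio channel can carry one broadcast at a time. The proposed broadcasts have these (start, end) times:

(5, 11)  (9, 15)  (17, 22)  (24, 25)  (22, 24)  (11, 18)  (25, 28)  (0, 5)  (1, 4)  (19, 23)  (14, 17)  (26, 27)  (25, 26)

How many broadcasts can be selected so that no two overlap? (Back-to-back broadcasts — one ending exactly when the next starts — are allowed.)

Sort by end time and greedily take each interval whose start is ≥ the last chosen end.
Sorted by end: (1,4)  (0,5)  (5,11)  (9,15)  (14,17)  (11,18)  (17,22)  (19,23)  (22,24)  (24,25)  (25,26)  (26,27)  (25,28)
take (1,4); skip (0,5); take (5,11); take (14,17); take (17,22); skip (19,23); take (22,24); take (24,25); take (25,26); take (26,27); skip (25,28).
Selected 8 broadcasts.

8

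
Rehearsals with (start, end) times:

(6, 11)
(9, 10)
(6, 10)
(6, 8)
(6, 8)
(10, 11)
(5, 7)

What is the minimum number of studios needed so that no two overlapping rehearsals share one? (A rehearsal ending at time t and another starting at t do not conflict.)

The answer is the maximum number of intervals overlapping at any instant.
Events (time:±→running): 5:+→1 6:+→2 6:+→3 6:+→4 6:+→5 … peak 5.

5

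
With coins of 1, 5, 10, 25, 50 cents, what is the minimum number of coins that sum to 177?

6

Greedy: take as many of the largest coin as possible, then repeat with the remainder.
177 − 3×50→27 − 1×25→2 − 2×1→0
Total coins = 3 + 1 + 2 = 6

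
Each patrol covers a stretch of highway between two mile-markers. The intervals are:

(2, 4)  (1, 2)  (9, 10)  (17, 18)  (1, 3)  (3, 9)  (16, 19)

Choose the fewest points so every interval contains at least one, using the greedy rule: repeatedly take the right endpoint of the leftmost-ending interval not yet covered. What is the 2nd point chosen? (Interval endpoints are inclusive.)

Sorted: [1,2] [1,3] [2,4] [3,9] [9,10] [17,18] [16,19]
{[1,2],[1,3],[2,4]} hit by 2; {[3,9],[9,10]} hit by 9; {[17,18],[16,19]} hit by 18.
Points: 2, 9, 18 (3 total).

9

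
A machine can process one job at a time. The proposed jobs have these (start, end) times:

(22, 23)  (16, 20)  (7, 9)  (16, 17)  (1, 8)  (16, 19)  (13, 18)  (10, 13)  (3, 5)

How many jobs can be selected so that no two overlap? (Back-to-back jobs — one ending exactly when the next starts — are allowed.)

Greedy by earliest finish: after sorting by end time, pick each interval compatible with the last pick.
Sorted by end: (3,5)  (1,8)  (7,9)  (10,13)  (16,17)  (13,18)  (16,19)  (16,20)  (22,23)
take (3,5); take (7,9); take (10,13); take (16,17); skip (13,18); skip (16,20); take (22,23).
Selected 5 jobs.

5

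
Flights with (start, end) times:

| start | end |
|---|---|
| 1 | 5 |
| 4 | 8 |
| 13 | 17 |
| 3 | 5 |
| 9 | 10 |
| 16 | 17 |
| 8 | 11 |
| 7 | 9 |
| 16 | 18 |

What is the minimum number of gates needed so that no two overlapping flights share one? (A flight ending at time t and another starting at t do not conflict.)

3

Count concurrent intervals with a sweep; the peak is the room count.
starts: [1, 3, 4, 7, 8, 9, 13, 16, 16]
ends:   [5, 5, 8, 9, 10, 11, 17, 17, 18]
s1→1 s3→2 s4→3  — peak 3.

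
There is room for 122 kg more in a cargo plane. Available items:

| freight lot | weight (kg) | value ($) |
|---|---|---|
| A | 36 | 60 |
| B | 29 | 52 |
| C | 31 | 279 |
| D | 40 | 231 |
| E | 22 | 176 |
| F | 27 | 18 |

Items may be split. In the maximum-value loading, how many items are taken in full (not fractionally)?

4

Sort by value per unit weight and fill in that order.
Order: C (279/31=9.00) > E (176/22=8.00) > D (231/40=5.78) > B (52/29=1.79) > A (60/36=1.67) > F (18/27=0.67)
Fill: take C (31 @ 279) → take E (22 @ 176) → take D (40 @ 231) → take B (29 @ 52); 122/122 used.
4 item(s) taken whole.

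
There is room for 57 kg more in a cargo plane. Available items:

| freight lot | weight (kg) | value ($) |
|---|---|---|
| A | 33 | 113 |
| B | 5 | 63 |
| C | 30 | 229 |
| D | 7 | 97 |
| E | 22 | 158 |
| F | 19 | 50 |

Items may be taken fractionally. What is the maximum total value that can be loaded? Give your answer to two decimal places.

Order: D (97/7=13.86) > B (63/5=12.60) > C (229/30=7.63) > E (158/22=7.18) > A (113/33=3.42) > F (50/19=2.63)
Fill: take D (7 @ 97) → take B (5 @ 63) → take C (30 @ 229) → take 15/22 of E → 107.73; 57/57 used.
Total value = 496.73

496.73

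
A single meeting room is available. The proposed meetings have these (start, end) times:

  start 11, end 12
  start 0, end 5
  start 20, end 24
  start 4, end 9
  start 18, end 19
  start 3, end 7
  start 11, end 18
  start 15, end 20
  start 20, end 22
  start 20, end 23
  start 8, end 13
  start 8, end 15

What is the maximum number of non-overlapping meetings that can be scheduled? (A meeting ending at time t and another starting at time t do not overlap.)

Sort by end time and greedily take each interval whose start is ≥ the last chosen end.
By end time: (0,5), (3,7), (4,9), (11,12), (8,13), (8,15), (11,18), (18,19), (15,20), (20,22), (20,23), (20,24).
Pick (0,5); next start ≥ 5 → (11,12); next start ≥ 12 → (18,19); next start ≥ 19 → (20,22).
Selected 4 meetings.

4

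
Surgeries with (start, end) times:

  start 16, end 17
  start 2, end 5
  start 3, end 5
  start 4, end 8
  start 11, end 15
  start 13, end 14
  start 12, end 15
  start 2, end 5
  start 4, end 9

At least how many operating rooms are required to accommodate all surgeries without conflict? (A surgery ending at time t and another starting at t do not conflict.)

5

starts: [2, 2, 3, 4, 4, 11, 12, 13, 16]
ends:   [5, 5, 5, 8, 9, 14, 15, 15, 17]
s2→1 s2→2 s3→3 s4→4 s4→5  — peak 5.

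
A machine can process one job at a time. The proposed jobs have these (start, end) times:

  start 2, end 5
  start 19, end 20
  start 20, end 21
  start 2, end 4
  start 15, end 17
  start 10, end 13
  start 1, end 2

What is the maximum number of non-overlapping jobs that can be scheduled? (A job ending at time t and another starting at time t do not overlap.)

By end time: (1,2), (2,4), (2,5), (10,13), (15,17), (19,20), (20,21).
Pick (1,2); next start ≥ 2 → (2,4); next start ≥ 4 → (10,13); next start ≥ 13 → (15,17); next start ≥ 17 → (19,20); next start ≥ 20 → (20,21).
Selected 6 jobs.

6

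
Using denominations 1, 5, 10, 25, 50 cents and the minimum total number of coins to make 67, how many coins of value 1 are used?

67 = 1×50 + 1×10 + 1×5 + 2×1
Count of 1: 2

2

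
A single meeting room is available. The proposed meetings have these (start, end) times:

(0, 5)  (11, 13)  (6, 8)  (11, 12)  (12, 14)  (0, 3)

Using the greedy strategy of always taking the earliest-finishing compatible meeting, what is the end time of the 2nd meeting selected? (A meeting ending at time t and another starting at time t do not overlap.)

Sorted by end: (0,3)  (0,5)  (6,8)  (11,12)  (11,13)  (12,14)
take (0,3); skip (0,5); take (6,8); take (11,12); take (12,14).
Selected: (0,3) (6,8) (11,12) (12,14)

8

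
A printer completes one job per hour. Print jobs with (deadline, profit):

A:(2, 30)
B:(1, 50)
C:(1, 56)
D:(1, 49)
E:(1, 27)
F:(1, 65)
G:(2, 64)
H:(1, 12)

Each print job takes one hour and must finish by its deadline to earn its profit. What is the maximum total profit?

129

Take jobs in profit order; each goes to the latest open slot no later than its deadline.
Profit order: F=65 G=64 C=56 B=50 D=49 A=30 E=27 H=12
Assign: F→slot 1, G→slot 2, C skipped, B skipped, D skipped, A skipped, E skipped, H skipped.
Slots: [1:F] [2:G]
Profit = 65 + 64 = 129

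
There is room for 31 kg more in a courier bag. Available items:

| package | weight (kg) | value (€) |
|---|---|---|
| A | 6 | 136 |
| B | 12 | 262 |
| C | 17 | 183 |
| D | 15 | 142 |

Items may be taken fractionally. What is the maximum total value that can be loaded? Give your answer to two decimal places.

Greedy by value/weight ratio, highest first.
Order: A (136/6=22.67) > B (262/12=21.83) > C (183/17=10.76) > D (142/15=9.47)
Fill: take A (6 @ 136) → take B (12 @ 262) → take 13/17 of C → 139.94; 31/31 used.
Total value = 537.94

537.94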